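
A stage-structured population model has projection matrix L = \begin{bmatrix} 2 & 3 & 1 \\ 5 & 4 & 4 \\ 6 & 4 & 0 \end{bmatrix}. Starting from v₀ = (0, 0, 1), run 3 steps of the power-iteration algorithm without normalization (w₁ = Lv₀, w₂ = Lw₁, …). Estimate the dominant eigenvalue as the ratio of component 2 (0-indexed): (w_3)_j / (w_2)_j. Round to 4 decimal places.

7.6364

w1 = Lv₀ = (2·0 + 3·0 + 1·1; 5·0 + 4·0 + 4·1; 6·0 + 4·0 + 0·1) = (1, 4, 0)
w2 = Lw1 = (2·1 + 3·4 + 1·0; 5·1 + 4·4 + 4·0; 6·1 + 4·4 + 0·0) = (14, 21, 22)
w3 = Lw2 = (113, 242, 168)
Ratio at component: 168 / 22 = 7.6364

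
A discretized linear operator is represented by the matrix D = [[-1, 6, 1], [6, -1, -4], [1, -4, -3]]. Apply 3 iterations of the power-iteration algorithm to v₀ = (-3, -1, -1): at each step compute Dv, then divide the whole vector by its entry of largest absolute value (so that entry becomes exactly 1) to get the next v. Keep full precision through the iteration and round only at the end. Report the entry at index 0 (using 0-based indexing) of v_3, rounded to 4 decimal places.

0.1043

Dv0 = (-4.00000, -13.00000, 4.00000); divide by -13.00000 → v1 = (0.30769, 1.00000, -0.30769)
Dv1 = (5.38462, 2.07692, -2.76923); divide by 5.38462 → v2 = (1.00000, 0.38571, -0.51429)
Dv2 = (0.80000, 7.67143, 1.00000); divide by 7.67143 → v3 = (0.10428, 1.00000, 0.13035)
Requested entry of v3: -56/-537 = 0.1043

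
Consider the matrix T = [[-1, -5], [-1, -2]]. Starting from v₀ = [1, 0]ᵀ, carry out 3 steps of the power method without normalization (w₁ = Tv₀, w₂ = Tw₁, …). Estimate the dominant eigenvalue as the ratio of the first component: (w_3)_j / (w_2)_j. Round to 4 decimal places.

λ ≈ -3.5000

w1 = Tv₀ = ((-1)·1 + (-5)·0; (-1)·1 + (-2)·0) = (-1, -1)
w2 = Tw1 = ((-1)·(-1) + (-5)·(-1); (-1)·(-1) + (-2)·(-1)) = (6, 3)
w3 = Tw2 = (-21, -12)
Ratio at component: -21 / 6 = -3.5000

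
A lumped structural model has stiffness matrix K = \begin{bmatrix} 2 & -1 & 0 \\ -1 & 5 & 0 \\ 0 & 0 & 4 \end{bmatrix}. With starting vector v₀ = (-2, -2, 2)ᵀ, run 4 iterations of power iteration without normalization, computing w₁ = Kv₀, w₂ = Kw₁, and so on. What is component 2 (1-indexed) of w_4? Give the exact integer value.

-1016

w1 = Kv₀ = (2·(-2) + (-1)·(-2) + 0·2; (-1)·(-2) + 5·(-2) + 0·2; 0·(-2) + 0·(-2) + 4·2) = (-2, -8, 8)
w2 = Kw1 = (2·(-2) + (-1)·(-8) + 0·8; (-1)·(-2) + 5·(-8) + 0·8; 0·(-2) + 0·(-8) + 4·8) = (4, -38, 32)
w3 = Kw2 = (46, -194, 128)
w4 = Kw3 = (286, -1016, 512)
The requested component of w4 is -1016.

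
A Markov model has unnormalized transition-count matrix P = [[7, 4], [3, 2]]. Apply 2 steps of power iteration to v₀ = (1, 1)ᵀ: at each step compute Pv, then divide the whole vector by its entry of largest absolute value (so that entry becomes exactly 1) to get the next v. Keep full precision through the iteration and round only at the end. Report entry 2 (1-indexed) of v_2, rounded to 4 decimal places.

Pv0 = (11.00000, 5.00000); divide by 11.00000 → v1 = (1.00000, 0.45455)
Pv1 = (8.81818, 3.90909); divide by 8.81818 → v2 = (1.00000, 0.44330)
Requested entry of v2: 43/97 = 0.4433

0.4433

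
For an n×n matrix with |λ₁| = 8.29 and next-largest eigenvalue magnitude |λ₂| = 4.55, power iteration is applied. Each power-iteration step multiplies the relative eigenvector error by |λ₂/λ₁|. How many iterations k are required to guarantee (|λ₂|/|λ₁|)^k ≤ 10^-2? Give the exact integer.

|λ₂/λ₁| = 4.55/8.29 = 0.54885
Need k ≥ ln(10^-2) / ln(0.54885) = -4.6052 / -0.5999 ≈ 7.676
Smallest integer k satisfying the bound: 8

8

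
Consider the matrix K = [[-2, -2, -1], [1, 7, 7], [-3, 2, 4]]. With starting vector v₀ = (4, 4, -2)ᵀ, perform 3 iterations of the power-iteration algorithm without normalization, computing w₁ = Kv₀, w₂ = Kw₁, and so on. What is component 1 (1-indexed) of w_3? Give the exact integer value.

-94

w1 = Kv₀ = ((-2)·4 + (-2)·4 + (-1)·(-2); 1·4 + 7·4 + 7·(-2); (-3)·4 + 2·4 + 4·(-2)) = (-14, 18, -12)
w2 = Kw1 = ((-2)·(-14) + (-2)·18 + (-1)·(-12); 1·(-14) + 7·18 + 7·(-12); (-3)·(-14) + 2·18 + 4·(-12)) = (4, 28, 30)
w3 = Kw2 = (-94, 410, 164)
The requested component of w3 is -94.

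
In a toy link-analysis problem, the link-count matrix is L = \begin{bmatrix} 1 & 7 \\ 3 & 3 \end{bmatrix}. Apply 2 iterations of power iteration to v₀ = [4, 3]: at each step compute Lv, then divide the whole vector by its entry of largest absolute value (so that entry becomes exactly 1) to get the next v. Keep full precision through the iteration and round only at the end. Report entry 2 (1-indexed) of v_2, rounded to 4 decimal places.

0.8023

Lv0 = (25.00000, 21.00000); divide by 25.00000 → v1 = (1.00000, 0.84000)
Lv1 = (6.88000, 5.52000); divide by 6.88000 → v2 = (1.00000, 0.80233)
Requested entry of v2: 138/172 = 0.8023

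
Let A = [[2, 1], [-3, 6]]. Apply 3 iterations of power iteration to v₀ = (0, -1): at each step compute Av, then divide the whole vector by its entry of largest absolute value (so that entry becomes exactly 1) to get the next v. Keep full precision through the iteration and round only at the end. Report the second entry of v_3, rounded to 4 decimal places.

Av0 = (-1.00000, -6.00000); divide by -6.00000 → v1 = (0.16667, 1.00000)
Av1 = (1.33333, 5.50000); divide by 5.50000 → v2 = (0.24242, 1.00000)
Av2 = (1.48485, 5.27273); divide by 5.27273 → v3 = (0.28161, 1.00000)
Requested entry of v3: -174/-174 = 1.0000

1.0000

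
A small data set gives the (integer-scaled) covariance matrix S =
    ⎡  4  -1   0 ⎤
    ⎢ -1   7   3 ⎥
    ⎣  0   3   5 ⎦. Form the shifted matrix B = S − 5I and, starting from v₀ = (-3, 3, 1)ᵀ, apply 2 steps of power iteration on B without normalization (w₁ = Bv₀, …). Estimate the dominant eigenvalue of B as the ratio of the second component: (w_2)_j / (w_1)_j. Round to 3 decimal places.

μ ≈ 4.250

B = S − 5I has rows (-1, -1, 0); (-1, 2, 3); (0, 3, 0)
w1 = Bv₀ = ((-1)·(-3) + (-1)·3 + 0·1; (-1)·(-3) + 2·3 + 3·1; 0·(-3) + 3·3 + 0·1) = (0, 12, 9)
w2 = Bw1 = ((-1)·0 + (-1)·12 + 0·9; (-1)·0 + 2·12 + 3·9; 0·0 + 3·12 + 0·9) = (-12, 51, 36)
Ratio: 51/12 = 4.250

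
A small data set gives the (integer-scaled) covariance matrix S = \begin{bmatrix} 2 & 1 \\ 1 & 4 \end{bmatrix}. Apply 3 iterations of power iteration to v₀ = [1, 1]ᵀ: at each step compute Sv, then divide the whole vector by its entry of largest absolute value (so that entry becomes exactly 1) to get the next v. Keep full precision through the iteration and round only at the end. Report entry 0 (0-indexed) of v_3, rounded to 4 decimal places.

0.4369

Sv0 = (3.00000, 5.00000); divide by 5.00000 → v1 = (0.60000, 1.00000)
Sv1 = (2.20000, 4.60000); divide by 4.60000 → v2 = (0.47826, 1.00000)
Sv2 = (1.95652, 4.47826); divide by 4.47826 → v3 = (0.43689, 1.00000)
Requested entry of v3: 45/103 = 0.4369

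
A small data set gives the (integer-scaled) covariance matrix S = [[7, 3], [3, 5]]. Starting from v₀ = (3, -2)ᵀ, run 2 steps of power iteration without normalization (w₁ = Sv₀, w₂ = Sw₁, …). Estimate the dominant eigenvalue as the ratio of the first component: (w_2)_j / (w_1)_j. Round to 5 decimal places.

6.80000

w1 = Sv₀ = (7·3 + 3·(-2); 3·3 + 5·(-2)) = (15, -1)
w2 = Sw1 = (7·15 + 3·(-1); 3·15 + 5·(-1)) = (102, 40)
Ratio at component: 102 / 15 = 6.80000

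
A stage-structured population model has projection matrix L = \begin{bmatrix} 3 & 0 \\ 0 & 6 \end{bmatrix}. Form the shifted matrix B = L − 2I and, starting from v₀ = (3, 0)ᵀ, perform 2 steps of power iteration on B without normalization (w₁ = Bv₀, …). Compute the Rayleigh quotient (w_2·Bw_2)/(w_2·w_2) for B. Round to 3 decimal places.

B = L − 2I has rows (1, 0); (0, 4)
w1 = Bv₀ = (1·3 + 0·0; 0·3 + 4·0) = (3, 0)
w2 = Bw1 = (1·3 + 0·0; 0·3 + 4·0) = (3, 0)
Bw2 = (3, 0)
w2·Bw2 = 9; w2·w2 = 9; μ ≈ 9/9 = 1.000

μ ≈ 1.000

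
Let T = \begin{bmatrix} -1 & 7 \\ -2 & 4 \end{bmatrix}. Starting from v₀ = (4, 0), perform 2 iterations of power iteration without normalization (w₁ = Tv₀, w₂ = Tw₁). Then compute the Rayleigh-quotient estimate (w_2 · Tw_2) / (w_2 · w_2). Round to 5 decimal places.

1.78049

w1 = Tv₀ = ((-1)·4 + 7·0; (-2)·4 + 4·0) = (-4, -8)
w2 = Tw1 = ((-1)·(-4) + 7·(-8); (-2)·(-4) + 4·(-8)) = (-52, -24)
Tw2 = (-116, 8)
w2·Tw2 = (-52)·(-116) + (-24)·8 = 5840; w2·w2 = (-52)·(-52) + (-24)·(-24) = 3280
λ ≈ 5840/3280 = 1.78049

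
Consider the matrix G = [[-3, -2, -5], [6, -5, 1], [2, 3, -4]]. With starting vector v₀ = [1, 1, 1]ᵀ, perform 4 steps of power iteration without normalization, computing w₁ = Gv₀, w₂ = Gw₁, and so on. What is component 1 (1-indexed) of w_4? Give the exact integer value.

w1 = Gv₀ = ((-3)·1 + (-2)·1 + (-5)·1; 6·1 + (-5)·1 + 1·1; 2·1 + 3·1 + (-4)·1) = (-10, 2, 1)
w2 = Gw1 = ((-3)·(-10) + (-2)·2 + (-5)·1; 6·(-10) + (-5)·2 + 1·1; 2·(-10) + 3·2 + (-4)·1) = (21, -69, -18)
w3 = Gw2 = (165, 453, -93)
w4 = Gw3 = (-936, -1368, 2061)
The requested component of w4 is -936.

-936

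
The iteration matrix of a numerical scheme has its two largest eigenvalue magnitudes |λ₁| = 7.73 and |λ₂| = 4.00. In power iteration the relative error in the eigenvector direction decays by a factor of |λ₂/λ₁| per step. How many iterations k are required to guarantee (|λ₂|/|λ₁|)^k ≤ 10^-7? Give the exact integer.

|λ₂/λ₁| = 4.00/7.73 = 0.51746
Need k ≥ ln(10^-7) / ln(0.51746) = -16.1181 / -0.6588 ≈ 24.465
Smallest integer k satisfying the bound: 25

25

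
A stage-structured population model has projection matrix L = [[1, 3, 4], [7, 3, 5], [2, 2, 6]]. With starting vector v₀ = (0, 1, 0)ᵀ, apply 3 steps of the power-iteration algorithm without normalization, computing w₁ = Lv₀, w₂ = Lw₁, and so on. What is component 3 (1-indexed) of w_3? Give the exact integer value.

264

w1 = Lv₀ = (3, 3, 2)
w2 = Lw1 = (20, 40, 24)
w3 = Lw2 = (236, 380, 264)
The requested component of w3 is 264.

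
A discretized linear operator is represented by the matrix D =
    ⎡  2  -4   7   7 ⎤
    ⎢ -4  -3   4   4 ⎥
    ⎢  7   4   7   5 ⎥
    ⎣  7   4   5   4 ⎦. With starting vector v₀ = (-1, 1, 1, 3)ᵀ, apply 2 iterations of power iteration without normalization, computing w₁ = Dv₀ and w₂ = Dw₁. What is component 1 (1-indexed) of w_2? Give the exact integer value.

207

w1 = Dv₀ = (2·(-1) + (-4)·1 + 7·1 + 7·3; (-4)·(-1) + (-3)·1 + 4·1 + 4·3; 7·(-1) + 4·1 + 7·1 + 5·3; 7·(-1) + 4·1 + 5·1 + 4·3) = (22, 17, 19, 14)
w2 = Dw1 = (2·22 + (-4)·17 + 7·19 + 7·14; (-4)·22 + (-3)·17 + 4·19 + 4·14; 7·22 + 4·17 + 7·19 + 5·14; 7·22 + 4·17 + 5·19 + 4·14) = (207, -7, 425, 373)
The requested component of w2 is 207.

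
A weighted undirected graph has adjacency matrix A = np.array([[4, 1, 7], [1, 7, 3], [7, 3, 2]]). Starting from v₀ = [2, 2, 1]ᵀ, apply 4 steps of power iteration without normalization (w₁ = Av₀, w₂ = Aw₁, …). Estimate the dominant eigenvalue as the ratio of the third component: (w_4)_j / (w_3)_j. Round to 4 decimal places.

w1 = Av₀ = (17, 19, 22)
w2 = Aw1 = (241, 216, 220)
w3 = Aw2 = (2720, 2413, 2775)
w4 = Aw3 = (32718, 27936, 31829)
Ratio at component: 31829 / 2775 = 11.4699

λ ≈ 11.4699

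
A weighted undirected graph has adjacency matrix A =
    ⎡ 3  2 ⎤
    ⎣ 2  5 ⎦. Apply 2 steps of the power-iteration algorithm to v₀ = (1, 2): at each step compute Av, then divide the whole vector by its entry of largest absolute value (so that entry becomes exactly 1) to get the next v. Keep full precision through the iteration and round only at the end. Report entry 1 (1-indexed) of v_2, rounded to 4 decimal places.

Av0 = (7.00000, 12.00000); divide by 12.00000 → v1 = (0.58333, 1.00000)
Av1 = (3.75000, 6.16667); divide by 6.16667 → v2 = (0.60811, 1.00000)
Requested entry of v2: 45/74 = 0.6081

0.6081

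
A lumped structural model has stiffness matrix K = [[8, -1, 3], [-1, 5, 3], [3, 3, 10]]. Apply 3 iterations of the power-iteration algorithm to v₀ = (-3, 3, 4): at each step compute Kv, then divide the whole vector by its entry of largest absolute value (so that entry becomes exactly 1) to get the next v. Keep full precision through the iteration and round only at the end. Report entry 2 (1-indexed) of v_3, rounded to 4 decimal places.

0.5350

Kv0 = (-15.00000, 30.00000, 40.00000); divide by 40.00000 → v1 = (-0.37500, 0.75000, 1.00000)
Kv1 = (-0.75000, 7.12500, 11.12500); divide by 11.12500 → v2 = (-0.06742, 0.64045, 1.00000)
Kv2 = (1.82022, 6.26966, 11.71910); divide by 11.71910 → v3 = (0.15532, 0.53500, 1.00000)
Requested entry of v3: 2790/5215 = 0.5350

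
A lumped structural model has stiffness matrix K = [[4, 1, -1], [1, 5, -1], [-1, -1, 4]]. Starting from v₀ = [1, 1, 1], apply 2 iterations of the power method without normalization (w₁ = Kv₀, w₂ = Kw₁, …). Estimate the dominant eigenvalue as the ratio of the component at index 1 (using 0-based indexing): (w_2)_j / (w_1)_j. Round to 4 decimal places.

λ ≈ 5.4000

w1 = Kv₀ = (4·1 + 1·1 + (-1)·1; 1·1 + 5·1 + (-1)·1; (-1)·1 + (-1)·1 + 4·1) = (4, 5, 2)
w2 = Kw1 = (4·4 + 1·5 + (-1)·2; 1·4 + 5·5 + (-1)·2; (-1)·4 + (-1)·5 + 4·2) = (19, 27, -1)
Ratio at component: 27 / 5 = 5.4000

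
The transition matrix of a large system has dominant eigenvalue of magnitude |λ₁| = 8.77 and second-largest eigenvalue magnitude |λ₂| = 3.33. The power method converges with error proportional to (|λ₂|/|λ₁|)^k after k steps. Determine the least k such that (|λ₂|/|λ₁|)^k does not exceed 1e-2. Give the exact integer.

5

|λ₂/λ₁| = 3.33/8.77 = 0.37970
Need k ≥ ln(1e-2) / ln(0.37970) = -4.6052 / -0.9684 ≈ 4.756
Smallest integer k satisfying the bound: 5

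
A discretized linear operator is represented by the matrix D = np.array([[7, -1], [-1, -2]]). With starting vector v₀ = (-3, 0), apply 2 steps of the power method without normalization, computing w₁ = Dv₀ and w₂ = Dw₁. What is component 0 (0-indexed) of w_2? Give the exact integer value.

w1 = Dv₀ = (7·(-3) + (-1)·0; (-1)·(-3) + (-2)·0) = (-21, 3)
w2 = Dw1 = (7·(-21) + (-1)·3; (-1)·(-21) + (-2)·3) = (-150, 15)
The requested component of w2 is -150.

-150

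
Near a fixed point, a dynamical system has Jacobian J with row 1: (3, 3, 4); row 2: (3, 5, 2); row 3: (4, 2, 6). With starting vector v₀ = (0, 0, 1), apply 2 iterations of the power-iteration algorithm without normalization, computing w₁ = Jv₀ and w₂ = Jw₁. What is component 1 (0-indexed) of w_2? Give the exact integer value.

w1 = Jv₀ = (4, 2, 6)
w2 = Jw1 = (42, 34, 56)
The requested component of w2 is 34.

34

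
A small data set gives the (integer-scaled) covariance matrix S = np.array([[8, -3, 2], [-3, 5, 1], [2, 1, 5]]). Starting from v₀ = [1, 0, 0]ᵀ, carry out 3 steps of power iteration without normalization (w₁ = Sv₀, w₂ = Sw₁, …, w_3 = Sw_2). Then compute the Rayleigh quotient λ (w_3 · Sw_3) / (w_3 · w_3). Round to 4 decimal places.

10.1505

w1 = Sv₀ = (8·1 + (-3)·0 + 2·0; (-3)·1 + 5·0 + 1·0; 2·1 + 1·0 + 5·0) = (8, -3, 2)
w2 = Sw1 = (8·8 + (-3)·(-3) + 2·2; (-3)·8 + 5·(-3) + 1·2; 2·8 + 1·(-3) + 5·2) = (77, -37, 23)
w3 = Sw2 = (773, -393, 232)
Sw3 = (7827, -4052, 2313)
w3·Sw3 = 773·7827 + (-393)·(-4052) + 232·2313 = 8179323; w3·w3 = 773·773 + (-393)·(-393) + 232·232 = 805802
λ ≈ 8179323/805802 = 10.1505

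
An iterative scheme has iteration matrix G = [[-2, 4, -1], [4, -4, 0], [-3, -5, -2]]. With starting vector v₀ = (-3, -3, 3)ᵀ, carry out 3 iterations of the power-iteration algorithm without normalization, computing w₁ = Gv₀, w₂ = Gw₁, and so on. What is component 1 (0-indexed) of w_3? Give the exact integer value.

w1 = Gv₀ = ((-2)·(-3) + 4·(-3) + (-1)·3; 4·(-3) + (-4)·(-3) + 0·3; (-3)·(-3) + (-5)·(-3) + (-2)·3) = (-9, 0, 18)
w2 = Gw1 = ((-2)·(-9) + 4·0 + (-1)·18; 4·(-9) + (-4)·0 + 0·18; (-3)·(-9) + (-5)·0 + (-2)·18) = (0, -36, -9)
w3 = Gw2 = (-135, 144, 198)
The requested component of w3 is 144.

144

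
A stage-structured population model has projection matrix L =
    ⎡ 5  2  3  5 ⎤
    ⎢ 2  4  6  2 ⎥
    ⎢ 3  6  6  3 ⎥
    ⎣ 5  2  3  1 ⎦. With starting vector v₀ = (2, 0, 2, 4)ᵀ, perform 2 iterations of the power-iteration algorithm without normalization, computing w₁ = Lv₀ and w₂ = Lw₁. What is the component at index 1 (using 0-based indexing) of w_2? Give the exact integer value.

w1 = Lv₀ = (36, 24, 30, 20)
w2 = Lw1 = (418, 388, 492, 338)
The requested component of w2 is 388.

388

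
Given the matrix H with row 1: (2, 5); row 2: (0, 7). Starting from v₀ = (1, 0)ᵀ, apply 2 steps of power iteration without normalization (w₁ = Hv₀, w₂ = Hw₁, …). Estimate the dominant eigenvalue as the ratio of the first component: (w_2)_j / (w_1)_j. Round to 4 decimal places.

2.0000

w1 = Hv₀ = (2·1 + 5·0; 0·1 + 7·0) = (2, 0)
w2 = Hw1 = (2·2 + 5·0; 0·2 + 7·0) = (4, 0)
Ratio at component: 4 / 2 = 2.0000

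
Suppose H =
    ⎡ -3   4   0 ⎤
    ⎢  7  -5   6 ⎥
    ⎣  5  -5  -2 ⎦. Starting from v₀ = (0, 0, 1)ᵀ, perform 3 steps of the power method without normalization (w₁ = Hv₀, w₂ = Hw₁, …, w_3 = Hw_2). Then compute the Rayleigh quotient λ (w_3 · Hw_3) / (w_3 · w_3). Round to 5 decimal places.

w1 = Hv₀ = ((-3)·0 + 4·0 + 0·1; 7·0 + (-5)·0 + 6·1; 5·0 + (-5)·0 + (-2)·1) = (0, 6, -2)
w2 = Hw1 = ((-3)·0 + 4·6 + 0·(-2); 7·0 + (-5)·6 + 6·(-2); 5·0 + (-5)·6 + (-2)·(-2)) = (24, -42, -26)
w3 = Hw2 = (-240, 222, 382)
Hw3 = (1608, -498, -3074)
w3·Hw3 = (-240)·1608 + 222·(-498) + 382·(-3074) = -1670744; w3·w3 = (-240)·(-240) + 222·222 + 382·382 = 252808
λ ≈ -1670744/252808 = -6.60875

-6.60875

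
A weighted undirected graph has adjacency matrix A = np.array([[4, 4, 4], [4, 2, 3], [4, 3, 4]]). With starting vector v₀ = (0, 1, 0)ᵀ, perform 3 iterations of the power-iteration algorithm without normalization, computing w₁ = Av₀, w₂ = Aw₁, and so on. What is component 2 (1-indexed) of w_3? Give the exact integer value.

304

w1 = Av₀ = (4, 2, 3)
w2 = Aw1 = (36, 29, 34)
w3 = Aw2 = (396, 304, 367)
The requested component of w3 is 304.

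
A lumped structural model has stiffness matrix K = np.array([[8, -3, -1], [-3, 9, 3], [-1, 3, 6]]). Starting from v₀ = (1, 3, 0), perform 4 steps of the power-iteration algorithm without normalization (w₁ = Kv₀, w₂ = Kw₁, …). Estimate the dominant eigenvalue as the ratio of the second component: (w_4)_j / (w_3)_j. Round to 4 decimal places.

12.3017

w1 = Kv₀ = (8·1 + (-3)·3 + (-1)·0; (-3)·1 + 9·3 + 3·0; (-1)·1 + 3·3 + 6·0) = (-1, 24, 8)
w2 = Kw1 = (8·(-1) + (-3)·24 + (-1)·8; (-3)·(-1) + 9·24 + 3·8; (-1)·(-1) + 3·24 + 6·8) = (-88, 243, 121)
w3 = Kw2 = (-1554, 2814, 1543)
w4 = Kw3 = (-22417, 34617, 19254)
Ratio at component: 34617 / 2814 = 12.3017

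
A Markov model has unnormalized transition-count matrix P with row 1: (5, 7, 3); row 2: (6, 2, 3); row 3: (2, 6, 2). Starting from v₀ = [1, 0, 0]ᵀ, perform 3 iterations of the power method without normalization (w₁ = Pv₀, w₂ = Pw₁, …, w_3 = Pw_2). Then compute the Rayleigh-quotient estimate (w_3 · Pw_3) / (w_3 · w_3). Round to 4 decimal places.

12.3568

w1 = Pv₀ = (5·1 + 7·0 + 3·0; 6·1 + 2·0 + 3·0; 2·1 + 6·0 + 2·0) = (5, 6, 2)
w2 = Pw1 = (5·5 + 7·6 + 3·2; 6·5 + 2·6 + 3·2; 2·5 + 6·6 + 2·2) = (73, 48, 50)
w3 = Pw2 = (851, 684, 534)
Pw3 = (10645, 8076, 6874)
w3·Pw3 = 851·10645 + 684·8076 + 534·6874 = 18253595; w3·w3 = 851·851 + 684·684 + 534·534 = 1477213
λ ≈ 18253595/1477213 = 12.3568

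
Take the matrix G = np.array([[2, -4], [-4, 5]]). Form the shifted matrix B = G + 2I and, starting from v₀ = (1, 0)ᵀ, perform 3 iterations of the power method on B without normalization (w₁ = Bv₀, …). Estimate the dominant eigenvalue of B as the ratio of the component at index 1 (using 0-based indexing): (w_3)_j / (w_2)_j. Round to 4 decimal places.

9.9091

B = G + 2I has rows (4, -4); (-4, 7)
w1 = Bv₀ = (4·1 + (-4)·0; (-4)·1 + 7·0) = (4, -4)
w2 = Bw1 = (4·4 + (-4)·(-4); (-4)·4 + 7·(-4)) = (32, -44)
w3 = Bw2 = (304, -436)
Ratio: -436/-44 = 9.9091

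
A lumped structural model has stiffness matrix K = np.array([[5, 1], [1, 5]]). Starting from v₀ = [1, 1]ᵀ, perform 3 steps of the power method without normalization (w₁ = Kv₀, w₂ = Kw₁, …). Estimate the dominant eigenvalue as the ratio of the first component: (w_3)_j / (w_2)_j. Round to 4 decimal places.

w1 = Kv₀ = (5·1 + 1·1; 1·1 + 5·1) = (6, 6)
w2 = Kw1 = (5·6 + 1·6; 1·6 + 5·6) = (36, 36)
w3 = Kw2 = (216, 216)
Ratio at component: 216 / 36 = 6.0000

λ ≈ 6.0000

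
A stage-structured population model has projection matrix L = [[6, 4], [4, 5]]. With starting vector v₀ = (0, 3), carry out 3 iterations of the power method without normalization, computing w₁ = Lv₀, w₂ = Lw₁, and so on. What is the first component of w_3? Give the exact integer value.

w1 = Lv₀ = (12, 15)
w2 = Lw1 = (132, 123)
w3 = Lw2 = (1284, 1143)
The requested component of w3 is 1284.

1284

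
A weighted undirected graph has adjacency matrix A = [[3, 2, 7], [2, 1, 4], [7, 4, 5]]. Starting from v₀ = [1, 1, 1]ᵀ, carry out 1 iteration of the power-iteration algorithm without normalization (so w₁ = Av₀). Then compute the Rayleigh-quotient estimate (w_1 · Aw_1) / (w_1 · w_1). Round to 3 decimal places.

λ ≈ 12.653

w1 = Av₀ = (3·1 + 2·1 + 7·1; 2·1 + 1·1 + 4·1; 7·1 + 4·1 + 5·1) = (12, 7, 16)
Aw1 = (162, 95, 192)
w1·Aw1 = 12·162 + 7·95 + 16·192 = 5681; w1·w1 = 12·12 + 7·7 + 16·16 = 449
λ ≈ 5681/449 = 12.653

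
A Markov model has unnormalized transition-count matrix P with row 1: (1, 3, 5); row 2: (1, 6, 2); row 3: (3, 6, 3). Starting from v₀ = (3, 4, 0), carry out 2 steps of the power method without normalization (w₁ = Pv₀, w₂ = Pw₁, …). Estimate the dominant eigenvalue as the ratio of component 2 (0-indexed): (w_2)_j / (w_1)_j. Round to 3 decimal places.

w1 = Pv₀ = (15, 27, 33)
w2 = Pw1 = (261, 243, 306)
Ratio at component: 306 / 33 = 9.273

9.273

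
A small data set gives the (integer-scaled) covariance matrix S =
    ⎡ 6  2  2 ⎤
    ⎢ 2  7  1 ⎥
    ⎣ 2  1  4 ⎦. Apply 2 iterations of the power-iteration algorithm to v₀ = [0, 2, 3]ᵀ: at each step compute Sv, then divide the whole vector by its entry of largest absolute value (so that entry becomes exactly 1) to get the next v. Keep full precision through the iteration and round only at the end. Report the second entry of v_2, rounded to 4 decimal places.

Sv0 = (10.00000, 17.00000, 14.00000); divide by 17.00000 → v1 = (0.58824, 1.00000, 0.82353)
Sv1 = (7.17647, 9.00000, 5.47059); divide by 9.00000 → v2 = (0.79739, 1.00000, 0.60784)
Requested entry of v2: 153/153 = 1.0000

1.0000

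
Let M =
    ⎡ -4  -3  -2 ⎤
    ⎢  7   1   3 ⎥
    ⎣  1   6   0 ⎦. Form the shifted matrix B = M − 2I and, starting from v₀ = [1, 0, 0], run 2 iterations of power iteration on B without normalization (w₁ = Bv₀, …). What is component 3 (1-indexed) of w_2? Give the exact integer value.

34

B = M − 2I has rows (-6, -3, -2); (7, -1, 3); (1, 6, -2)
w1 = Bv₀ = ((-6)·1 + (-3)·0 + (-2)·0; 7·1 + (-1)·0 + 3·0; 1·1 + 6·0 + (-2)·0) = (-6, 7, 1)
w2 = Bw1 = ((-6)·(-6) + (-3)·7 + (-2)·1; 7·(-6) + (-1)·7 + 3·1; 1·(-6) + 6·7 + (-2)·1) = (13, -46, 34)
Requested component of w2: 34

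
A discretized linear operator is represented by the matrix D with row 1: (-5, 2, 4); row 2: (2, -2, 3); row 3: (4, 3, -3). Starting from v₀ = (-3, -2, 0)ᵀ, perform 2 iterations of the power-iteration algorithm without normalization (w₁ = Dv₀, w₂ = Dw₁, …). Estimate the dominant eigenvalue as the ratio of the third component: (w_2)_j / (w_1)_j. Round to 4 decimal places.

-5.1111

w1 = Dv₀ = ((-5)·(-3) + 2·(-2) + 4·0; 2·(-3) + (-2)·(-2) + 3·0; 4·(-3) + 3·(-2) + (-3)·0) = (11, -2, -18)
w2 = Dw1 = ((-5)·11 + 2·(-2) + 4·(-18); 2·11 + (-2)·(-2) + 3·(-18); 4·11 + 3·(-2) + (-3)·(-18)) = (-131, -28, 92)
Ratio at component: 92 / -18 = -5.1111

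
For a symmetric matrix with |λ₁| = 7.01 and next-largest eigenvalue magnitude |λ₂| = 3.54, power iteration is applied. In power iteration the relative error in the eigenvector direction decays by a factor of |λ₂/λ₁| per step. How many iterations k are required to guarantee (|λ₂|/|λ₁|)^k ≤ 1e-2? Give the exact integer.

7

|λ₂/λ₁| = 3.54/7.01 = 0.50499
Need k ≥ ln(1e-2) / ln(0.50499) = -4.6052 / -0.6832 ≈ 6.740
Smallest integer k satisfying the bound: 7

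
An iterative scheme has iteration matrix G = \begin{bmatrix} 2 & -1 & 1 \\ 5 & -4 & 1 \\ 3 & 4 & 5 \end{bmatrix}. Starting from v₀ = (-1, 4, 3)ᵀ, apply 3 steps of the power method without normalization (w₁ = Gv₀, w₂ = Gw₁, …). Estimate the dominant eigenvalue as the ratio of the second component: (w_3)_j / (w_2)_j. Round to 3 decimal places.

w1 = Gv₀ = (-3, -18, 28)
w2 = Gw1 = (40, 85, 59)
w3 = Gw2 = (54, -81, 755)
Ratio at component: -81 / 85 = -0.953

λ ≈ -0.953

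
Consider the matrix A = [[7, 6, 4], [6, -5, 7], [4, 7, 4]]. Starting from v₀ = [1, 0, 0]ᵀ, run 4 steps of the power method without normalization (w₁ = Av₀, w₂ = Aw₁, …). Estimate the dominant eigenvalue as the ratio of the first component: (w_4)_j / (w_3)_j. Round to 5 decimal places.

w1 = Av₀ = (7·1 + 6·0 + 4·0; 6·1 + (-5)·0 + 7·0; 4·1 + 7·0 + 4·0) = (7, 6, 4)
w2 = Aw1 = (7·7 + 6·6 + 4·4; 6·7 + (-5)·6 + 7·4; 4·7 + 7·6 + 4·4) = (101, 40, 86)
w3 = Aw2 = (1291, 1008, 1028)
w4 = Aw3 = (19197, 9902, 16332)
Ratio at component: 19197 / 1291 = 14.86987

λ ≈ 14.86987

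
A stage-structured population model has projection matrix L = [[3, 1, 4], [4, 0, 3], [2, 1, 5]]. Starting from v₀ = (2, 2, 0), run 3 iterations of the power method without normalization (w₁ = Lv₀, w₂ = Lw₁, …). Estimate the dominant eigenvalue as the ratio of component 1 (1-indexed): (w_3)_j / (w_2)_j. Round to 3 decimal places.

w1 = Lv₀ = (3·2 + 1·2 + 4·0; 4·2 + 0·2 + 3·0; 2·2 + 1·2 + 5·0) = (8, 8, 6)
w2 = Lw1 = (3·8 + 1·8 + 4·6; 4·8 + 0·8 + 3·6; 2·8 + 1·8 + 5·6) = (56, 50, 54)
w3 = Lw2 = (434, 386, 432)
Ratio at component: 434 / 56 = 7.750

λ ≈ 7.750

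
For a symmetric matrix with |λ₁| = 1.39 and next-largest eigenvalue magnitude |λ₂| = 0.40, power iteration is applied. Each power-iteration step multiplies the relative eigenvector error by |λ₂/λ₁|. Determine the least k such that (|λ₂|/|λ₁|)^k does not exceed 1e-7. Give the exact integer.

|λ₂/λ₁| = 0.40/1.39 = 0.28777
Need k ≥ ln(1e-7) / ln(0.28777) = -16.1181 / -1.2456 ≈ 12.940
Smallest integer k satisfying the bound: 13

13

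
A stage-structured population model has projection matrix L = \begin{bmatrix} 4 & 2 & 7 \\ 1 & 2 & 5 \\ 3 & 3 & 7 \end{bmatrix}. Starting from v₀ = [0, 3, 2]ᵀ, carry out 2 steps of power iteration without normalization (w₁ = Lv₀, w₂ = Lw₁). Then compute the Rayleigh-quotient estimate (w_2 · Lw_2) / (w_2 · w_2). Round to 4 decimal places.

11.9634

w1 = Lv₀ = (20, 16, 23)
w2 = Lw1 = (273, 167, 269)
Lw2 = (3309, 1952, 3203)
w2·Lw2 = 273·3309 + 167·1952 + 269·3203 = 2090948; w2·w2 = 273·273 + 167·167 + 269·269 = 174779
λ ≈ 2090948/174779 = 11.9634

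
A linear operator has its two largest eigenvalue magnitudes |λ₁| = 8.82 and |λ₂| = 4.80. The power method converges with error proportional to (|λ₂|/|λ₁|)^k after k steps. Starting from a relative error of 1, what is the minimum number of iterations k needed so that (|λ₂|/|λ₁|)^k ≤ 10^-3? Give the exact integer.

12

|λ₂/λ₁| = 4.80/8.82 = 0.54422
Need k ≥ ln(10^-3) / ln(0.54422) = -6.9078 / -0.6084 ≈ 11.354
Smallest integer k satisfying the bound: 12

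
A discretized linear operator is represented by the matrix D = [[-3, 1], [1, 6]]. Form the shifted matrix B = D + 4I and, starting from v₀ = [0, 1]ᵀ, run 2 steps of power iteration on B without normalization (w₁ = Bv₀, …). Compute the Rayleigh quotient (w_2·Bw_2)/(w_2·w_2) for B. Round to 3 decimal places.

μ ≈ 10.110

B = D + 4I has rows (1, 1); (1, 10)
w1 = Bv₀ = (1·0 + 1·1; 1·0 + 10·1) = (1, 10)
w2 = Bw1 = (1·1 + 1·10; 1·1 + 10·10) = (11, 101)
Bw2 = (112, 1021)
w2·Bw2 = 104353; w2·w2 = 10322; μ ≈ 104353/10322 = 10.110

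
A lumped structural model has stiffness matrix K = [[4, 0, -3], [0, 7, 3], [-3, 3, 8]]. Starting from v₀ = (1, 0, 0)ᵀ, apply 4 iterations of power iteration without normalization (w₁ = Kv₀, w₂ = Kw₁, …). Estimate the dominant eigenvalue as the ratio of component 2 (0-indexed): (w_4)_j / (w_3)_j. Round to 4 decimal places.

w1 = Kv₀ = (4·1 + 0·0 + (-3)·0; 0·1 + 7·0 + 3·0; (-3)·1 + 3·0 + 8·0) = (4, 0, -3)
w2 = Kw1 = (4·4 + 0·0 + (-3)·(-3); 0·4 + 7·0 + 3·(-3); (-3)·4 + 3·0 + 8·(-3)) = (25, -9, -36)
w3 = Kw2 = (208, -171, -390)
w4 = Kw3 = (2002, -2367, -4257)
Ratio at component: -4257 / -390 = 10.9154

10.9154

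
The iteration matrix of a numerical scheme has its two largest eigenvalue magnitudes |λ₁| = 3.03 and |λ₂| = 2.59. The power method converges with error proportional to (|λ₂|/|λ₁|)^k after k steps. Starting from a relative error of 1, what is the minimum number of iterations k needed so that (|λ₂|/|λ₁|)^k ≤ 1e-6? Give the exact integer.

89

|λ₂/λ₁| = 2.59/3.03 = 0.85479
Need k ≥ ln(1e-6) / ln(0.85479) = -13.8155 / -0.1569 ≈ 88.050
Smallest integer k satisfying the bound: 89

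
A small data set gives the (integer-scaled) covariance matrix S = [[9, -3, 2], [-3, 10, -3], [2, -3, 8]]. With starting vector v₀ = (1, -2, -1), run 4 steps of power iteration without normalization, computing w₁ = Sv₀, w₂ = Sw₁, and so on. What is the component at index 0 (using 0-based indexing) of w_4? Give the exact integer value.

w1 = Sv₀ = (9·1 + (-3)·(-2) + 2·(-1); (-3)·1 + 10·(-2) + (-3)·(-1); 2·1 + (-3)·(-2) + 8·(-1)) = (13, -20, 0)
w2 = Sw1 = (9·13 + (-3)·(-20) + 2·0; (-3)·13 + 10·(-20) + (-3)·0; 2·13 + (-3)·(-20) + 8·0) = (177, -239, 86)
w3 = Sw2 = (2482, -3179, 1759)
w4 = Sw3 = (35393, -44513, 28573)
The requested component of w4 is 35393.

35393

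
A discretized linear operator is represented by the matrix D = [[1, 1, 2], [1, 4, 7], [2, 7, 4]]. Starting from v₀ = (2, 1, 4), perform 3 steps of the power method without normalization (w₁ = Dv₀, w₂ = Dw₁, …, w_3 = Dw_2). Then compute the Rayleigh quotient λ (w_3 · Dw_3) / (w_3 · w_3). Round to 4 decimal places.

λ ≈ 11.4314

w1 = Dv₀ = (11, 34, 27)
w2 = Dw1 = (99, 336, 368)
w3 = Dw2 = (1171, 4019, 4022)
Dw3 = (13234, 45401, 46563)
w3·Dw3 = 1171·13234 + 4019·45401 + 4022·46563 = 385240019; w3·w3 = 1171·1171 + 4019·4019 + 4022·4022 = 33700086
λ ≈ 385240019/33700086 = 11.4314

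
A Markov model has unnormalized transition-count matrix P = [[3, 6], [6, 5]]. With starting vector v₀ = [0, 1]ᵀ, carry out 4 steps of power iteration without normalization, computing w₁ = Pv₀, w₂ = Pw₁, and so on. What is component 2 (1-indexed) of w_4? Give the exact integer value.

6025

w1 = Pv₀ = (3·0 + 6·1; 6·0 + 5·1) = (6, 5)
w2 = Pw1 = (3·6 + 6·5; 6·6 + 5·5) = (48, 61)
w3 = Pw2 = (510, 593)
w4 = Pw3 = (5088, 6025)
The requested component of w4 is 6025.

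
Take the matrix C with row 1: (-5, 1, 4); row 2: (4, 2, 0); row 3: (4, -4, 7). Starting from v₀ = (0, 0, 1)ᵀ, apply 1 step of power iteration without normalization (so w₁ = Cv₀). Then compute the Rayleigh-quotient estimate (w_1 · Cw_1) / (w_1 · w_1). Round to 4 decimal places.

w1 = Cv₀ = (4, 0, 7)
Cw1 = (8, 16, 65)
w1·Cw1 = 4·8 + 0·16 + 7·65 = 487; w1·w1 = 4·4 + 0·0 + 7·7 = 65
λ ≈ 487/65 = 7.4923

7.4923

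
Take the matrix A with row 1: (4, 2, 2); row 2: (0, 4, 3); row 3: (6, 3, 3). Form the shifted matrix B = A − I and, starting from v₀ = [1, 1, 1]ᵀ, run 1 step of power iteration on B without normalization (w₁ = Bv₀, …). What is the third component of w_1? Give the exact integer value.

11

B = A − I has rows (3, 2, 2); (0, 3, 3); (6, 3, 2)
w1 = Bv₀ = (7, 6, 11)
Requested component of w1: 11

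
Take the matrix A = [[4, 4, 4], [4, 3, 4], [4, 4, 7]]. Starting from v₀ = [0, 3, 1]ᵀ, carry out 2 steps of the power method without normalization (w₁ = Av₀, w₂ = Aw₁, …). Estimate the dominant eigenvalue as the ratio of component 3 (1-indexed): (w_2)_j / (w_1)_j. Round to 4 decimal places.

w1 = Av₀ = (16, 13, 19)
w2 = Aw1 = (192, 179, 249)
Ratio at component: 249 / 19 = 13.1053

λ ≈ 13.1053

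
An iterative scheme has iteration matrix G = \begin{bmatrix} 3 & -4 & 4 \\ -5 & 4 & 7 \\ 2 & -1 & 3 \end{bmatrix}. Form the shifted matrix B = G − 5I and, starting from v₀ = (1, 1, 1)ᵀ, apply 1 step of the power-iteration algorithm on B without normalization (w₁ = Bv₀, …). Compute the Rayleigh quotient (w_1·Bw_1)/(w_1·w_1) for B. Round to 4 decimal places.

B = G − 5I has rows (-2, -4, 4); (-5, -1, 7); (2, -1, -2)
w1 = Bv₀ = ((-2)·1 + (-4)·1 + 4·1; (-5)·1 + (-1)·1 + 7·1; 2·1 + (-1)·1 + (-2)·1) = (-2, 1, -1)
Bw1 = (-4, 2, -3)
w1·Bw1 = 13; w1·w1 = 6; μ ≈ 13/6 = 2.1667

μ ≈ 2.1667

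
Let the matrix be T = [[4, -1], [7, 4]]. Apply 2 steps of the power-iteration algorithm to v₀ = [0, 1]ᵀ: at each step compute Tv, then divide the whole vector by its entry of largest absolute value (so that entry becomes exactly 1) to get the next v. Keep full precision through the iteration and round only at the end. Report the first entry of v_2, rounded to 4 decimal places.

-0.8889

Tv0 = (-1.00000, 4.00000); divide by 4.00000 → v1 = (-0.25000, 1.00000)
Tv1 = (-2.00000, 2.25000); divide by 2.25000 → v2 = (-0.88889, 1.00000)
Requested entry of v2: -8/9 = -0.8889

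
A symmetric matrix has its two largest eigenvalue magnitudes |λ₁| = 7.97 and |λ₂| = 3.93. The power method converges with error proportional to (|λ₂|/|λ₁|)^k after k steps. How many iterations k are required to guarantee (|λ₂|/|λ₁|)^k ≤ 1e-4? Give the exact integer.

14

|λ₂/λ₁| = 3.93/7.97 = 0.49310
Need k ≥ ln(1e-4) / ln(0.49310) = -9.2103 / -0.7070 ≈ 13.027
Smallest integer k satisfying the bound: 14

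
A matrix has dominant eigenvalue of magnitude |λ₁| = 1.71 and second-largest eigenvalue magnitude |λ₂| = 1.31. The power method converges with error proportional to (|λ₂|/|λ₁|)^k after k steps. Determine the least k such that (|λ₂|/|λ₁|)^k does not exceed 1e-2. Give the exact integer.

|λ₂/λ₁| = 1.31/1.71 = 0.76608
Need k ≥ ln(1e-2) / ln(0.76608) = -4.6052 / -0.2665 ≈ 17.282
Smallest integer k satisfying the bound: 18

18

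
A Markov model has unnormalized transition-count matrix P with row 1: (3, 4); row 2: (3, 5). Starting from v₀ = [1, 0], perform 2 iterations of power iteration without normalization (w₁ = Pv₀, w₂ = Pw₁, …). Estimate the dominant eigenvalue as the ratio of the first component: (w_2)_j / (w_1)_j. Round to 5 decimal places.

w1 = Pv₀ = (3·1 + 4·0; 3·1 + 5·0) = (3, 3)
w2 = Pw1 = (3·3 + 4·3; 3·3 + 5·3) = (21, 24)
Ratio at component: 21 / 3 = 7.00000

λ ≈ 7.00000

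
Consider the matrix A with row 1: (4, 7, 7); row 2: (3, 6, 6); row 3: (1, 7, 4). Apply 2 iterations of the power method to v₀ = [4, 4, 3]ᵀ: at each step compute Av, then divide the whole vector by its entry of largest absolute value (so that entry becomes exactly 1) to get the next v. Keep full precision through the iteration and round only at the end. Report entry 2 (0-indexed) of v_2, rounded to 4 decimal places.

Av0 = (65.00000, 54.00000, 44.00000); divide by 65.00000 → v1 = (1.00000, 0.83077, 0.67692)
Av1 = (14.55385, 12.04615, 9.52308); divide by 14.55385 → v2 = (1.00000, 0.82770, 0.65433)
Requested entry of v2: 619/946 = 0.6543

0.6543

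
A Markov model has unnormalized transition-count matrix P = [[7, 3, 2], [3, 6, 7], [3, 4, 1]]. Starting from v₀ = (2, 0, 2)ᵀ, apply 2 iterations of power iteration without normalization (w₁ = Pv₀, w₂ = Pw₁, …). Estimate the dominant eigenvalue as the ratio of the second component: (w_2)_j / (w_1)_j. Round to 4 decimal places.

λ ≈ 11.5000

w1 = Pv₀ = (7·2 + 3·0 + 2·2; 3·2 + 6·0 + 7·2; 3·2 + 4·0 + 1·2) = (18, 20, 8)
w2 = Pw1 = (7·18 + 3·20 + 2·8; 3·18 + 6·20 + 7·8; 3·18 + 4·20 + 1·8) = (202, 230, 142)
Ratio at component: 230 / 20 = 11.5000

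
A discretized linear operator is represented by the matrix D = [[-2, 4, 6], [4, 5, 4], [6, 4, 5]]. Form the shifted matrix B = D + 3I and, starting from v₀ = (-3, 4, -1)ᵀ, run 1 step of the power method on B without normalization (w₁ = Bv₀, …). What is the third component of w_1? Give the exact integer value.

B = D + 3I has rows (1, 4, 6); (4, 8, 4); (6, 4, 8)
w1 = Bv₀ = (1·(-3) + 4·4 + 6·(-1); 4·(-3) + 8·4 + 4·(-1); 6·(-3) + 4·4 + 8·(-1)) = (7, 16, -10)
Requested component of w1: -10

-10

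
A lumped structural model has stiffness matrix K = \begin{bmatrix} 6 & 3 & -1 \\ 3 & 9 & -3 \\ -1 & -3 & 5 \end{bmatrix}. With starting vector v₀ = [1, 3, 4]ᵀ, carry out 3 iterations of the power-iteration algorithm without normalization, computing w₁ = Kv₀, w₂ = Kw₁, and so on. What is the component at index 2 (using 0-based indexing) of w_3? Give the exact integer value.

w1 = Kv₀ = (6·1 + 3·3 + (-1)·4; 3·1 + 9·3 + (-3)·4; (-1)·1 + (-3)·3 + 5·4) = (11, 18, 10)
w2 = Kw1 = (6·11 + 3·18 + (-1)·10; 3·11 + 9·18 + (-3)·10; (-1)·11 + (-3)·18 + 5·10) = (110, 165, -15)
w3 = Kw2 = (1170, 1860, -680)
The requested component of w3 is -680.

-680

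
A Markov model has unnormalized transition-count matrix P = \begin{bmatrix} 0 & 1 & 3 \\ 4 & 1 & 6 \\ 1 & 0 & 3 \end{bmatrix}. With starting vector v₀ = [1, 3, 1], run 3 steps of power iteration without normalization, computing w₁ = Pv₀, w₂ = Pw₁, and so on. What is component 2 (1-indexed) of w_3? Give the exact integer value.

269

w1 = Pv₀ = (0·1 + 1·3 + 3·1; 4·1 + 1·3 + 6·1; 1·1 + 0·3 + 3·1) = (6, 13, 4)
w2 = Pw1 = (0·6 + 1·13 + 3·4; 4·6 + 1·13 + 6·4; 1·6 + 0·13 + 3·4) = (25, 61, 18)
w3 = Pw2 = (115, 269, 79)
The requested component of w3 is 269.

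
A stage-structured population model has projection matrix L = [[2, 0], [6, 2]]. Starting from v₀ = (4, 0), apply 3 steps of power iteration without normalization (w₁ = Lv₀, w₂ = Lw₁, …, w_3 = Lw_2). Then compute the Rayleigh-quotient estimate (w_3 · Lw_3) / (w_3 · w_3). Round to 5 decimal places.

w1 = Lv₀ = (8, 24)
w2 = Lw1 = (16, 96)
w3 = Lw2 = (32, 288)
Lw3 = (64, 768)
w3·Lw3 = 32·64 + 288·768 = 223232; w3·w3 = 32·32 + 288·288 = 83968
λ ≈ 223232/83968 = 2.65854

2.65854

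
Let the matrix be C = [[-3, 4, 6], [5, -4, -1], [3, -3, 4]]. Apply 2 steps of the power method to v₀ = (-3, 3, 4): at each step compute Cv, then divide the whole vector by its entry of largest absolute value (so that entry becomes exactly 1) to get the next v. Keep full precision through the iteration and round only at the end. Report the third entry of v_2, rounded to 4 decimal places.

Cv0 = (45.00000, -31.00000, -2.00000); divide by 45.00000 → v1 = (1.00000, -0.68889, -0.04444)
Cv1 = (-6.02222, 7.80000, 4.88889); divide by 7.80000 → v2 = (-0.77208, 1.00000, 0.62678)
Requested entry of v2: 220/351 = 0.6268

0.6268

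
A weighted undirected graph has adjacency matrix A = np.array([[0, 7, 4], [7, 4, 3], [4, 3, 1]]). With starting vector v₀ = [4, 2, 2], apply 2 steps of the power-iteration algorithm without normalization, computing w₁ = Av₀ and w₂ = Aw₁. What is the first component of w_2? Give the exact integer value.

w1 = Av₀ = (22, 42, 24)
w2 = Aw1 = (390, 394, 238)
The requested component of w2 is 390.

390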